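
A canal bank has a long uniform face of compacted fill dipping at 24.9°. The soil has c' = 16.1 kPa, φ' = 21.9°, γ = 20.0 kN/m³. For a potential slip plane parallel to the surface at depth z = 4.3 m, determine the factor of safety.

FS = 1.36

For an infinite slope with a slip plane parallel to the surface (no pore pressure): FS = [c' + γz cos²β tanφ'] / [γz sinβ cosβ].
γz = 20.0·4.3 = 86.00 kN/m²
Numerator = 16.1 + 86.00·cos²24.9°·tan21.9° = 16.1 + 86.00·0.8227·0.4020 = 44.543 kPa
Denominator = 86.00·sin24.9°·cos24.9° = 86.00·0.4210·0.9070 = 32.843 kPa
FS = 44.543 / 32.843 = 1.356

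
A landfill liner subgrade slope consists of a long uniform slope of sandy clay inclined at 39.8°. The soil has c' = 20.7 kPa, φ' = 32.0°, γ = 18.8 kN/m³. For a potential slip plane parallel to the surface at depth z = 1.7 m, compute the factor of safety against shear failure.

For an infinite slope with a slip plane parallel to the surface (no pore pressure): FS = [c' + γz cos²β tanφ'] / [γz sinβ cosβ].
γz = 18.8·1.7 = 31.96 kN/m²
Numerator = 20.7 + 31.96·cos²39.8°·tan32.0° = 20.7 + 31.96·0.5903·0.6249 = 32.488 kPa
Denominator = 31.96·sin39.8°·cos39.8° = 31.96·0.6401·0.7683 = 15.717 kPa
FS = 32.488 / 15.717 = 2.067

FS = 2.07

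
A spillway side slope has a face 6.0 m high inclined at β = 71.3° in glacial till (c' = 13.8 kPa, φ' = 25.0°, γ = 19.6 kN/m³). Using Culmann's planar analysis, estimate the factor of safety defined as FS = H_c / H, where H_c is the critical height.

FS = 1.30

H_c = (4c'/γ) · sinβ cosφ' / [1 − cos(β − φ')]
    = (4·13.8/19.6) · sin71.3°·cos25.0° / [1 − cos46.3°]
    = 2.816 · 0.8585 / 0.3091 = 7.82 m
FS = H_c / H = 7.82 / 6.0 = 1.304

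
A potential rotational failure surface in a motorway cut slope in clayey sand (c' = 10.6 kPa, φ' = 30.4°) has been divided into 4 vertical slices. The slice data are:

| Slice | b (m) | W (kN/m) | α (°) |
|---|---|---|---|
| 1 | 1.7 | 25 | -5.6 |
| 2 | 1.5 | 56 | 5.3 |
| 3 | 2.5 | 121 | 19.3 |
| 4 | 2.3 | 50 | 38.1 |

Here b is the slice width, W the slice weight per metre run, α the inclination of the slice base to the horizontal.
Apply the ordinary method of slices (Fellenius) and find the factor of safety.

Ordinary method of slices: FS = Σ[c'·Δl_i + (W_i cosα_i)·tanφ'] / Σ W_i sinα_i, with Δl_i = b_i / cosα_i.
Slice 1: Δl = 1.7/cos(-5.6°) = 1.708 m; N'_1 = 25·cos(-5.6°) = 24.9; c'Δl = 18.11; W sinα = -2.4
Slice 2: Δl = 1.5/cos5.3° = 1.506 m; N'_2 = 56·cos5.3° = 55.8; c'Δl = 15.97; W sinα = 5.2
Slice 3: Δl = 2.5/cos19.3° = 2.649 m; N'_3 = 121·cos19.3° = 114.2; c'Δl = 28.08; W sinα = 40.0
Slice 4: Δl = 2.3/cos38.1° = 2.923 m; N'_4 = 50·cos38.1° = 39.3; c'Δl = 30.98; W sinα = 30.9
Σc'Δl = 93.1 kN/m; ΣN' = 234.2 kN/m; ΣW sinα = 73.6 kN/m
Resisting = 93.1 + 234.2·tan30.4° = 93.1 + 137.4 = 230.5 kN/m
FS = 230.5 / 73.6 = 3.133

FS = 3.13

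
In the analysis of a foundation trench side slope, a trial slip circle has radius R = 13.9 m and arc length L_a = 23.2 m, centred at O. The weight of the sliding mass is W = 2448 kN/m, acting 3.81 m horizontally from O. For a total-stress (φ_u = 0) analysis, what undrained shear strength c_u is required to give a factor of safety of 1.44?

c_u = 41.6 kPa

FS = c_u·L_a·R / (W·d), so c_u = FS·W·d / (L_a·R).
c_u = 1.44·2448·3.81 / (23.20·13.9) = 13430.7 / 322.48 = 41.65 kPa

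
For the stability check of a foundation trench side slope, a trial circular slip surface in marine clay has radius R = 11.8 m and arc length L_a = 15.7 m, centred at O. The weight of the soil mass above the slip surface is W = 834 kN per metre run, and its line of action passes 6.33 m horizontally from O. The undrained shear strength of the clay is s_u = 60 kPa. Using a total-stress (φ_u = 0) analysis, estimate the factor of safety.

FS = 2.11

Taking moments about the centre O, the resisting moment is provided by the undrained shear strength acting along the arc:
M_R = s_u·L_a·R = 60·15.70·11.8 = 11115.6 kN·m/m
M_D = W·d = 834·6.33 = 5279.2 kN·m/m
FS = M_R / M_D = 11115.6 / 5279.2 = 2.106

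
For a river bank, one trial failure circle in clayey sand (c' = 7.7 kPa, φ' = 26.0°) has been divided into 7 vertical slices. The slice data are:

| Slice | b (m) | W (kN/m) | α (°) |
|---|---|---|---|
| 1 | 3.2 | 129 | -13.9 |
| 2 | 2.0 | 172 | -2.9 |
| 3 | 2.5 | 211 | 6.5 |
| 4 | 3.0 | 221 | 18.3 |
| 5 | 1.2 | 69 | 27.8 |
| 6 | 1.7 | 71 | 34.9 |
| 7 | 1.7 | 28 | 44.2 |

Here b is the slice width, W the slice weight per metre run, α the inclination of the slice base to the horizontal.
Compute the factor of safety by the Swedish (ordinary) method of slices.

FS = 3.75

Ordinary method of slices: FS = Σ[c'·Δl_i + (W_i cosα_i)·tanφ'] / Σ W_i sinα_i, with Δl_i = b_i / cosα_i.
Slice 1: Δl = 3.2/cos(-13.9°) = 3.297 m; N'_1 = 129·cos(-13.9°) = 125.2; c'Δl = 25.38; W sinα = -31.0
Slice 2: Δl = 2.0/cos(-2.9°) = 2.003 m; N'_2 = 172·cos(-2.9°) = 171.8; c'Δl = 15.42; W sinα = -8.7
Slice 3: Δl = 2.5/cos6.5° = 2.516 m; N'_3 = 211·cos6.5° = 209.6; c'Δl = 19.37; W sinα = 23.9
Slice 4: Δl = 3.0/cos18.3° = 3.160 m; N'_4 = 221·cos18.3° = 209.8; c'Δl = 24.33; W sinα = 69.4
Slice 5: Δl = 1.2/cos27.8° = 1.357 m; N'_5 = 69·cos27.8° = 61.0; c'Δl = 10.45; W sinα = 32.2
Slice 6: Δl = 1.7/cos34.9° = 2.073 m; N'_6 = 71·cos34.9° = 58.2; c'Δl = 15.96; W sinα = 40.6
Slice 7: Δl = 1.7/cos44.2° = 2.371 m; N'_7 = 28·cos44.2° = 20.1; c'Δl = 18.26; W sinα = 19.5
Σc'Δl = 129.2 kN/m; ΣN' = 855.8 kN/m; ΣW sinα = 145.9 kN/m
Resisting = 129.2 + 855.8·tan26.0° = 129.2 + 417.4 = 546.6 kN/m
FS = 546.6 / 145.9 = 3.746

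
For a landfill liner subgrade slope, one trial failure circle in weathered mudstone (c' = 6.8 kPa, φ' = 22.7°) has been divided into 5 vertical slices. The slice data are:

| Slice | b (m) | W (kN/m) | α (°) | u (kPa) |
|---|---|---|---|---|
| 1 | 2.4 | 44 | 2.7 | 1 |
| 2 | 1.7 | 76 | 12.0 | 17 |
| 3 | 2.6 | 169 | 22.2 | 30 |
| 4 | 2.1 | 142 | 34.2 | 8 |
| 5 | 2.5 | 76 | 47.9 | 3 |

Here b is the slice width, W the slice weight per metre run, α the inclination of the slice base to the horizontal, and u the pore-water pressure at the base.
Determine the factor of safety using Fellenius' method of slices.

FS = 0.98

Ordinary method of slices: FS = Σ[c'·Δl_i + (W_i cosα_i − u_i·Δl_i)·tanφ'] / Σ W_i sinα_i, with Δl_i = b_i / cosα_i.
Slice 1: Δl = 2.4/cos2.7° = 2.403 m; N'_1 = 44·cos2.7° − 1·2.403 = 41.5; c'Δl = 16.34; W sinα = 2.1
Slice 2: Δl = 1.7/cos12.0° = 1.738 m; N'_2 = 76·cos12.0° − 17·1.738 = 44.8; c'Δl = 11.82; W sinα = 15.8
Slice 3: Δl = 2.6/cos22.2° = 2.808 m; N'_3 = 169·cos22.2° − 30·2.808 = 72.2; c'Δl = 19.10; W sinα = 63.9
Slice 4: Δl = 2.1/cos34.2° = 2.539 m; N'_4 = 142·cos34.2° − 8·2.539 = 97.1; c'Δl = 17.27; W sinα = 79.8
Slice 5: Δl = 2.5/cos47.9° = 3.729 m; N'_5 = 76·cos47.9° − 3·3.729 = 39.8; c'Δl = 25.36; W sinα = 56.4
Σc'Δl = 89.9 kN/m; ΣN' = 295.5 kN/m; ΣW sinα = 217.9 kN/m
Resisting = 89.9 + 295.5·tan22.7° = 89.9 + 123.6 = 213.5 kN/m
FS = 213.5 / 217.9 = 0.980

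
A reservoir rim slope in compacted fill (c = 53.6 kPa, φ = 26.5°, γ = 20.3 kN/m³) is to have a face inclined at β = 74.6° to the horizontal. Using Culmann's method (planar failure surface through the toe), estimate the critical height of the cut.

Culmann's analysis gives the critical failure plane at α_cr = (β + φ)/2 = (74.6 + 26.5)/2 = 50.5°, and the critical height
H_c = (4c/γ) · sinβ cosφ / [1 − cos(β − φ)]
    = (4·53.6/20.3) · sin74.6°·cos26.5° / [1 − cos(48.1°)]
    = 10.562 · 0.9641·0.8949 / [1 − 0.6678]
    = 10.562 · 0.8628 / 0.3322
    = 27.43 m

H_c = 27.43 m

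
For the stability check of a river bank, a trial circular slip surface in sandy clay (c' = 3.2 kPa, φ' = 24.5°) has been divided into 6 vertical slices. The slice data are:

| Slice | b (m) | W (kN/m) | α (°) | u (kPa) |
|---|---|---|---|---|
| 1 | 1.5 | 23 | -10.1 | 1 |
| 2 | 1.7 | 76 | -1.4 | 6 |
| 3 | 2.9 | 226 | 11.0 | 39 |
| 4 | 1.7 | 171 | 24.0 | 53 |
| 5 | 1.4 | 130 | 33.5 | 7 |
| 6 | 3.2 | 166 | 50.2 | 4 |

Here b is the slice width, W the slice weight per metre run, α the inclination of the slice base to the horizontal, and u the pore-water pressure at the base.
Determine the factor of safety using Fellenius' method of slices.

Ordinary method of slices: FS = Σ[c'·Δl_i + (W_i cosα_i − u_i·Δl_i)·tanφ'] / Σ W_i sinα_i, with Δl_i = b_i / cosα_i.
Slice 1: Δl = 1.5/cos(-10.1°) = 1.524 m; N'_1 = 23·cos(-10.1°) − 1·1.524 = 21.1; c'Δl = 4.88; W sinα = -4.0
Slice 2: Δl = 1.7/cos(-1.4°) = 1.701 m; N'_2 = 76·cos(-1.4°) − 6·1.701 = 65.8; c'Δl = 5.44; W sinα = -1.9
Slice 3: Δl = 2.9/cos11.0° = 2.954 m; N'_3 = 226·cos11.0° − 39·2.954 = 106.6; c'Δl = 9.45; W sinα = 43.1
Slice 4: Δl = 1.7/cos24.0° = 1.861 m; N'_4 = 171·cos24.0° − 53·1.861 = 57.6; c'Δl = 5.95; W sinα = 69.6
Slice 5: Δl = 1.4/cos33.5° = 1.679 m; N'_5 = 130·cos33.5° − 7·1.679 = 96.7; c'Δl = 5.37; W sinα = 71.8
Slice 6: Δl = 3.2/cos50.2° = 4.999 m; N'_6 = 166·cos50.2° − 4·4.999 = 86.3; c'Δl = 16.00; W sinα = 127.5
Σc'Δl = 47.1 kN/m; ΣN' = 434.0 kN/m; ΣW sinα = 306.1 kN/m
Resisting = 47.1 + 434.0·tan24.5° = 47.1 + 197.8 = 244.9 kN/m
FS = 244.9 / 306.1 = 0.800

FS = 0.80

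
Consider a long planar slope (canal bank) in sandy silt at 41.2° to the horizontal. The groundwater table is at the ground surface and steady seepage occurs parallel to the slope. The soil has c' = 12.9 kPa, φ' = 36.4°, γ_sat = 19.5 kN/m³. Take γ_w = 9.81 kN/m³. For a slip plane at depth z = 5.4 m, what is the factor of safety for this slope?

With seepage parallel to the slope and the water table at the surface, the effective normal stress on the slip plane uses the buoyant unit weight γ' = γ_sat − γ_w while the driving shear stress uses γ_sat:
FS = [c' + γ' z cos²β tanφ'] / [γ_sat z sinβ cosβ]
γ' = 19.5 − 9.81 = 9.69 kN/m³
Numerator = 12.9 + 9.69·5.4·cos²41.2°·tan36.4° = 12.9 + 9.69·5.4·0.5661·0.7373 = 34.740 kPa
Denominator = 19.5·5.4·sin41.2°·cos41.2° = 19.5·5.4·0.6587·0.7524 = 52.187 kPa
FS = 34.740 / 52.187 = 0.666

FS = 0.67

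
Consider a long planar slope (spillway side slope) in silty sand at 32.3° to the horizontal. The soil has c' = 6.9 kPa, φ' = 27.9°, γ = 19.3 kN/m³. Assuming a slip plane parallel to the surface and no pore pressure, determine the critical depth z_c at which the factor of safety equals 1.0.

Setting FS = 1.00 in FS = [c' + γz cos²β tanφ'] / [γz sinβ cosβ] and solving for z:
z = c' / [γ cosβ (FS·sinβ − cosβ·tanφ')]
  = 6.9 / [19.3·cos32.3°·(1.00·sin32.3° − cos32.3°·tan27.9°)]
  = 6.9 / [19.3·0.8453·(1.00·0.5344 − 0.8453·0.5295)]
  = 6.9 / 1.4162 = 4.872 m

z_c = 4.87 m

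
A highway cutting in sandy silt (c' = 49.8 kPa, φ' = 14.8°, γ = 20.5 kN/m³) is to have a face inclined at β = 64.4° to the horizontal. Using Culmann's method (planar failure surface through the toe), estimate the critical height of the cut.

H_c = 24.08 m

Culmann's analysis gives the critical failure plane at α_cr = (β + φ')/2 = (64.4 + 14.8)/2 = 39.6°, and the critical height
H_c = (4c'/γ) · sinβ cosφ' / [1 − cos(β − φ')]
    = (4·49.8/20.5) · sin64.4°·cos14.8° / [1 − cos(49.6°)]
    = 9.717 · 0.9018·0.9668 / [1 − 0.6481]
    = 9.717 · 0.8719 / 0.3519
    = 24.08 m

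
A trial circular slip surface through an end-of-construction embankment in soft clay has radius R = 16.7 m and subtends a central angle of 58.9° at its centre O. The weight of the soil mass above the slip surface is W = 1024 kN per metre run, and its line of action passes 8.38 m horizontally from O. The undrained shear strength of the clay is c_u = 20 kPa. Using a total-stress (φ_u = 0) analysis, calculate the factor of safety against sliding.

Taking moments about the centre O, the resisting moment is provided by the undrained shear strength acting along the arc:
Arc length L_a = R·θ = 16.7·(58.9°·π/180) = 16.7·1.0280 = 17.17 m
M_R = c_u·L_a·R = 20·17.17·16.7 = 5734.0 kN·m/m
M_D = W·d = 1024·8.38 = 8581.1 kN·m/m
FS = M_R / M_D = 5734.0 / 8581.1 = 0.668

FS = 0.67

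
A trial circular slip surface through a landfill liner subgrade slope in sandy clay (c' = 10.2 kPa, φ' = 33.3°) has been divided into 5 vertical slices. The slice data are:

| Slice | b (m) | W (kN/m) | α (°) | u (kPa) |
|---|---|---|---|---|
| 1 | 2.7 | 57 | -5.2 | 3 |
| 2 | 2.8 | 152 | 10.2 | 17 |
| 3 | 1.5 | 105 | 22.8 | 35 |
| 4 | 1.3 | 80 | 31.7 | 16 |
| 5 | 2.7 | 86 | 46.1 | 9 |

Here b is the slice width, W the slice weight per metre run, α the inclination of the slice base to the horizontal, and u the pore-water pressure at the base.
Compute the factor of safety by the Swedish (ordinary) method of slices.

Ordinary method of slices: FS = Σ[c'·Δl_i + (W_i cosα_i − u_i·Δl_i)·tanφ'] / Σ W_i sinα_i, with Δl_i = b_i / cosα_i.
Slice 1: Δl = 2.7/cos(-5.2°) = 2.711 m; N'_1 = 57·cos(-5.2°) − 3·2.711 = 48.6; c'Δl = 27.65; W sinα = -5.2
Slice 2: Δl = 2.8/cos10.2° = 2.845 m; N'_2 = 152·cos10.2° − 17·2.845 = 101.2; c'Δl = 29.02; W sinα = 26.9
Slice 3: Δl = 1.5/cos22.8° = 1.627 m; N'_3 = 105·cos22.8° − 35·1.627 = 39.8; c'Δl = 16.60; W sinα = 40.7
Slice 4: Δl = 1.3/cos31.7° = 1.528 m; N'_4 = 80·cos31.7° − 16·1.528 = 43.6; c'Δl = 15.59; W sinα = 42.0
Slice 5: Δl = 2.7/cos46.1° = 3.894 m; N'_5 = 86·cos46.1° − 9·3.894 = 24.6; c'Δl = 39.72; W sinα = 62.0
Σc'Δl = 128.6 kN/m; ΣN' = 257.9 kN/m; ΣW sinα = 166.4 kN/m
Resisting = 128.6 + 257.9·tan33.3° = 128.6 + 169.4 = 298.0 kN/m
FS = 298.0 / 166.4 = 1.790

FS = 1.79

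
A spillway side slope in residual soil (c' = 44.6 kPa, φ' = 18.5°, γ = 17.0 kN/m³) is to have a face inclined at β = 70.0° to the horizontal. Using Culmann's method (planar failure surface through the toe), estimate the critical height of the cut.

H_c = 24.77 m

Culmann's analysis gives the critical failure plane at α_cr = (β + φ')/2 = (70.0 + 18.5)/2 = 44.2°, and the critical height
H_c = (4c'/γ) · sinβ cosφ' / [1 − cos(β − φ')]
    = (4·44.6/17.0) · sin70.0°·cos18.5° / [1 − cos(51.5°)]
    = 10.494 · 0.9397·0.9483 / [1 − 0.6225]
    = 10.494 · 0.8911 / 0.3775
    = 24.77 m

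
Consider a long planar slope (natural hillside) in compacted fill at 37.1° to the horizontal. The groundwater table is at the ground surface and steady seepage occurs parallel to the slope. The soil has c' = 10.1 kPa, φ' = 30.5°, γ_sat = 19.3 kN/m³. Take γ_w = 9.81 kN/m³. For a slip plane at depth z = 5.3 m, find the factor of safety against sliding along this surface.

With seepage parallel to the slope and the water table at the surface, the effective normal stress on the slip plane uses the buoyant unit weight γ' = γ_sat − γ_w while the driving shear stress uses γ_sat:
FS = [c' + γ' z cos²β tanφ'] / [γ_sat z sinβ cosβ]
γ' = 19.3 − 9.81 = 9.49 kN/m³
Numerator = 10.1 + 9.49·5.3·cos²37.1°·tan30.5° = 10.1 + 9.49·5.3·0.6361·0.5890 = 28.947 kPa
Denominator = 19.3·5.3·sin37.1°·cos37.1° = 19.3·5.3·0.6032·0.7976 = 49.213 kPa
FS = 28.947 / 49.213 = 0.588

FS = 0.59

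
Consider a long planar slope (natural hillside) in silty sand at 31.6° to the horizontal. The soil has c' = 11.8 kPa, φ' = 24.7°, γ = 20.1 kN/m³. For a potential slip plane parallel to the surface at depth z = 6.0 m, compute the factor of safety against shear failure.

FS = 0.97

For an infinite slope with a slip plane parallel to the surface (no pore pressure): FS = [c' + γz cos²β tanφ'] / [γz sinβ cosβ].
γz = 20.1·6.0 = 120.60 kN/m²
Numerator = 11.8 + 120.60·cos²31.6°·tan24.7° = 11.8 + 120.60·0.7254·0.4599 = 52.040 kPa
Denominator = 120.60·sin31.6°·cos31.6° = 120.60·0.5240·0.8517 = 53.823 kPa
FS = 52.040 / 53.823 = 0.967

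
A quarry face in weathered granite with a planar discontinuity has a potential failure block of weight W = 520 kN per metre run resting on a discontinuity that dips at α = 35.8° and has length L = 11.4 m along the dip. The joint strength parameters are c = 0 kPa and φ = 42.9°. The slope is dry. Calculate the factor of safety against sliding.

Resolving the block weight along and normal to the plane and applying the Mohr–Coulomb strength on the joint:
N' = W cosα = 520·cos35.8° = 421.8 kN/m
Driving force T = W sinα = 520·sin35.8° = 304.2 kN/m
Resisting force R = c·L + N'·tanφ = 0·11.4 + 421.8·tan42.9° = 0.0 + 391.9 = 391.9 kN/m
FS = R / T = 391.9 / 304.2 = 1.288

FS = 1.29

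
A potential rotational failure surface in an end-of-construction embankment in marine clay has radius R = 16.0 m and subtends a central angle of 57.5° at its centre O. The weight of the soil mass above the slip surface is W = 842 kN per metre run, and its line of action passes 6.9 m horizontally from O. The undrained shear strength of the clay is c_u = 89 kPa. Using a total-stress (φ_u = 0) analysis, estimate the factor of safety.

FS = 3.94

Taking moments about the centre O, the resisting moment is provided by the undrained shear strength acting along the arc:
Arc length L_a = R·θ = 16.0·(57.5°·π/180) = 16.0·1.0036 = 16.06 m
M_R = c_u·L_a·R = 89·16.06·16.0 = 22865.2 kN·m/m
M_D = W·d = 842·6.9 = 5809.8 kN·m/m
FS = M_R / M_D = 22865.2 / 5809.8 = 3.936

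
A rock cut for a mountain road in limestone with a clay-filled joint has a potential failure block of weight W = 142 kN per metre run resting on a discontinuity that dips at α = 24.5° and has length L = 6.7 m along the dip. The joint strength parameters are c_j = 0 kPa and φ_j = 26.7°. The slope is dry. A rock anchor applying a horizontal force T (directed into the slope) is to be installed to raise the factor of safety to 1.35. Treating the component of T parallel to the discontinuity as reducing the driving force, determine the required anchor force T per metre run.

Resolving forces along and normal to the sliding plane, with the horizontal anchor force T adding T·sinα to the effective normal force and T·cosα acting up the plane against the driving force:
FS = [c_jL + (W cosα + T sinα) tanφ_j] / [W sinα − T cosα]
Without the anchor: N' = 129.2 kN/m, driving T_d = 58.9 kN/m, resisting R = 0·6.7 + 129.2·tan26.7° = 65.0 kN/m, FS = 1.10.
Setting FS = 1.35 and solving for T:
1.35·(58.9 − T cos24.5°) = 65.0 + T sin24.5°·tan26.7°
T·(sin24.5°·tan26.7° + 1.35·cos24.5°) = 1.35·58.9 − 65.0
T·(0.4147·0.5029 + 1.35·0.9100) = 79.5 − 65.0 = 14.5
T·1.4370 = 14.5
T = 10.1 kN/m

T = 10 kN/m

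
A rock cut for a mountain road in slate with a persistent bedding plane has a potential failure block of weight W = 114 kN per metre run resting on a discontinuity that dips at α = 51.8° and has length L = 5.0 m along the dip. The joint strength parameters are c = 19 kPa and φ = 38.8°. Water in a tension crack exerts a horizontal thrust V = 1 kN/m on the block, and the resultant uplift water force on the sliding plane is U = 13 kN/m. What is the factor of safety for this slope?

FS = 1.56

Resolving the block weight along and normal to the plane and applying the Mohr–Coulomb strength on the joint:
N' = W cosα − U − V sinα = 114·cos51.8° − 13 − 1·sin51.8° = 56.7 kN/m
Driving force T = W sinα + V cosα = 114·sin51.8° + 1·cos51.8° = 90.2 kN/m
Resisting force R = c·L + N'·tanφ = 19·5.0 + 56.7·tan38.8° = 95.0 + 45.6 = 140.6 kN/m
FS = R / T = 140.6 / 90.2 = 1.559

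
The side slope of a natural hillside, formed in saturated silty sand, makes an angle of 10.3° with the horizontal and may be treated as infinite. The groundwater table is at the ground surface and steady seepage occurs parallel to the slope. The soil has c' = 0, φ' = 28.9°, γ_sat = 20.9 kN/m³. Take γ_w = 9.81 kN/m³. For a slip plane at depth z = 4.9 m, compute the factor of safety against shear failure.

With seepage parallel to the slope and the water table at the surface, the effective normal stress on the slip plane uses the buoyant unit weight γ' = γ_sat − γ_w while the driving shear stress uses γ_sat:
FS = [c' + γ' z cos²β tanφ'] / [γ_sat z sinβ cosβ]
(For c' = 0 this reduces to FS = (γ'/γ_sat)·tanφ'/tanβ.)
γ' = 20.9 − 9.81 = 11.09 kN/m³
Numerator = 0.0 + 11.09·4.9·cos²10.3°·tan28.9° = 0.0 + 11.09·4.9·0.9680·0.5520 = 29.039 kPa
Denominator = 20.9·4.9·sin10.3°·cos10.3° = 20.9·4.9·0.1788·0.9839 = 18.016 kPa
FS = 29.039 / 18.016 = 1.612

FS = 1.61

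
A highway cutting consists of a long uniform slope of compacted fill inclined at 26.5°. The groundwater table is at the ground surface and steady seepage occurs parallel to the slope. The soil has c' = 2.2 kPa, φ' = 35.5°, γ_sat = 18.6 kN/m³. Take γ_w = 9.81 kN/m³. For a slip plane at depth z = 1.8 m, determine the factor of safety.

With seepage parallel to the slope and the water table at the surface, the effective normal stress on the slip plane uses the buoyant unit weight γ' = γ_sat − γ_w while the driving shear stress uses γ_sat:
FS = [c' + γ' z cos²β tanφ'] / [γ_sat z sinβ cosβ]
γ' = 18.6 − 9.81 = 8.79 kN/m³
Numerator = 2.2 + 8.79·1.8·cos²26.5°·tan35.5° = 2.2 + 8.79·1.8·0.8009·0.7133 = 11.239 kPa
Denominator = 18.6·1.8·sin26.5°·cos26.5° = 18.6·1.8·0.4462·0.8949 = 13.369 kPa
FS = 11.239 / 13.369 = 0.841

FS = 0.84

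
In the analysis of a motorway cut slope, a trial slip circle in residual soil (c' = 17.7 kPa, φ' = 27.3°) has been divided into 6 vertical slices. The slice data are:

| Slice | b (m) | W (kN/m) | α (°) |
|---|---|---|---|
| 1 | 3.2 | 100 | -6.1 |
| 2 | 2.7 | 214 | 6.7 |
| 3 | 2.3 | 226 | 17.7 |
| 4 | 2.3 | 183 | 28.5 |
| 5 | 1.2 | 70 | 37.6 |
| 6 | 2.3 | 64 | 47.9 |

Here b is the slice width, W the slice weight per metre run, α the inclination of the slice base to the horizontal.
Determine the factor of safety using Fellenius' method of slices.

FS = 2.64

Ordinary method of slices: FS = Σ[c'·Δl_i + (W_i cosα_i)·tanφ'] / Σ W_i sinα_i, with Δl_i = b_i / cosα_i.
Slice 1: Δl = 3.2/cos(-6.1°) = 3.218 m; N'_1 = 100·cos(-6.1°) = 99.4; c'Δl = 56.96; W sinα = -10.6
Slice 2: Δl = 2.7/cos6.7° = 2.719 m; N'_2 = 214·cos6.7° = 212.5; c'Δl = 48.12; W sinα = 25.0
Slice 3: Δl = 2.3/cos17.7° = 2.414 m; N'_3 = 226·cos17.7° = 215.3; c'Δl = 42.73; W sinα = 68.7
Slice 4: Δl = 2.3/cos28.5° = 2.617 m; N'_4 = 183·cos28.5° = 160.8; c'Δl = 46.32; W sinα = 87.3
Slice 5: Δl = 1.2/cos37.6° = 1.515 m; N'_5 = 70·cos37.6° = 55.5; c'Δl = 26.81; W sinα = 42.7
Slice 6: Δl = 2.3/cos47.9° = 3.431 m; N'_6 = 64·cos47.9° = 42.9; c'Δl = 60.72; W sinα = 47.5
Σc'Δl = 281.7 kN/m; ΣN' = 786.5 kN/m; ΣW sinα = 260.6 kN/m
Resisting = 281.7 + 786.5·tan27.3° = 281.7 + 405.9 = 687.6 kN/m
FS = 687.6 / 260.6 = 2.639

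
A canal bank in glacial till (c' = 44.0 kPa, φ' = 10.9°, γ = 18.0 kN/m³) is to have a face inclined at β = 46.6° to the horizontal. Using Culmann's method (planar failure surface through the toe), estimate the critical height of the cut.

H_c = 37.12 m

Culmann's analysis gives the critical failure plane at α_cr = (β + φ')/2 = (46.6 + 10.9)/2 = 28.8°, and the critical height
H_c = (4c'/γ) · sinβ cosφ' / [1 − cos(β − φ')]
    = (4·44.0/18.0) · sin46.6°·cos10.9° / [1 − cos(35.7°)]
    = 9.778 · 0.7266·0.9820 / [1 − 0.8121]
    = 9.778 · 0.7135 / 0.1879
    = 37.12 m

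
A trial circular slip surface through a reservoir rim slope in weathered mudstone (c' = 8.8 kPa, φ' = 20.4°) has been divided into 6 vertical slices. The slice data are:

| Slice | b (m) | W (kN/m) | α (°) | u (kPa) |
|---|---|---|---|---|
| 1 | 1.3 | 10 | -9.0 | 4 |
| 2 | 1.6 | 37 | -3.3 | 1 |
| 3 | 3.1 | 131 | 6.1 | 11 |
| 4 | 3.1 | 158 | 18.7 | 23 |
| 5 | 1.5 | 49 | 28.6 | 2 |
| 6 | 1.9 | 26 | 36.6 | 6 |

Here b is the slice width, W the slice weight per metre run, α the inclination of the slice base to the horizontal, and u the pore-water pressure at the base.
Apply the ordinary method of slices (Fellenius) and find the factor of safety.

FS = 2.14

Ordinary method of slices: FS = Σ[c'·Δl_i + (W_i cosα_i − u_i·Δl_i)·tanφ'] / Σ W_i sinα_i, with Δl_i = b_i / cosα_i.
Slice 1: Δl = 1.3/cos(-9.0°) = 1.316 m; N'_1 = 10·cos(-9.0°) − 4·1.316 = 4.6; c'Δl = 11.58; W sinα = -1.6
Slice 2: Δl = 1.6/cos(-3.3°) = 1.603 m; N'_2 = 37·cos(-3.3°) − 1·1.603 = 35.3; c'Δl = 14.10; W sinα = -2.1
Slice 3: Δl = 3.1/cos6.1° = 3.118 m; N'_3 = 131·cos6.1° − 11·3.118 = 96.0; c'Δl = 27.44; W sinα = 13.9
Slice 4: Δl = 3.1/cos18.7° = 3.273 m; N'_4 = 158·cos18.7° − 23·3.273 = 74.4; c'Δl = 28.80; W sinα = 50.7
Slice 5: Δl = 1.5/cos28.6° = 1.708 m; N'_5 = 49·cos28.6° − 2·1.708 = 39.6; c'Δl = 15.03; W sinα = 23.5
Slice 6: Δl = 1.9/cos36.6° = 2.367 m; N'_6 = 26·cos36.6° − 6·2.367 = 6.7; c'Δl = 20.83; W sinα = 15.5
Σc'Δl = 117.8 kN/m; ΣN' = 256.6 kN/m; ΣW sinα = 99.8 kN/m
Resisting = 117.8 + 256.6·tan20.4° = 117.8 + 95.4 = 213.2 kN/m
FS = 213.2 / 99.8 = 2.135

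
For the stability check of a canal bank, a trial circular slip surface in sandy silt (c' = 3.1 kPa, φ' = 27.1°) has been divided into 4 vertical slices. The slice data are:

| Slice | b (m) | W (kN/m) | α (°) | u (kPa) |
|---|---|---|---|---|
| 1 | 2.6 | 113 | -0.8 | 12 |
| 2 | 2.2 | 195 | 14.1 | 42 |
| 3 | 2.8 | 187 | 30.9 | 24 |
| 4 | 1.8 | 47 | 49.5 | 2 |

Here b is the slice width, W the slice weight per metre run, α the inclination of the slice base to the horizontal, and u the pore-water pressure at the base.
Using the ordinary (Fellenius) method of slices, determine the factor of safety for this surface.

FS = 1.00

Ordinary method of slices: FS = Σ[c'·Δl_i + (W_i cosα_i − u_i·Δl_i)·tanφ'] / Σ W_i sinα_i, with Δl_i = b_i / cosα_i.
Slice 1: Δl = 2.6/cos(-0.8°) = 2.600 m; N'_1 = 113·cos(-0.8°) − 12·2.600 = 81.8; c'Δl = 8.06; W sinα = -1.6
Slice 2: Δl = 2.2/cos14.1° = 2.268 m; N'_2 = 195·cos14.1° − 42·2.268 = 93.9; c'Δl = 7.03; W sinα = 47.5
Slice 3: Δl = 2.8/cos30.9° = 3.263 m; N'_3 = 187·cos30.9° − 24·3.263 = 82.1; c'Δl = 10.12; W sinα = 96.0
Slice 4: Δl = 1.8/cos49.5° = 2.772 m; N'_4 = 47·cos49.5° − 2·2.772 = 25.0; c'Δl = 8.59; W sinα = 35.7
Σc'Δl = 33.8 kN/m; ΣN' = 282.8 kN/m; ΣW sinα = 177.7 kN/m
Resisting = 33.8 + 282.8·tan27.1° = 33.8 + 144.7 = 178.5 kN/m
FS = 178.5 / 177.7 = 1.004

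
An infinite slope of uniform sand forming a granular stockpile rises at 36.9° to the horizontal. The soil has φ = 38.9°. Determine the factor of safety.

FS = 1.07

For a dry cohesionless infinite slope the factor of safety is FS = tanφ / tanβ.
FS = tan38.9° / tan36.9° = 0.8069 / 0.7508 = 1.075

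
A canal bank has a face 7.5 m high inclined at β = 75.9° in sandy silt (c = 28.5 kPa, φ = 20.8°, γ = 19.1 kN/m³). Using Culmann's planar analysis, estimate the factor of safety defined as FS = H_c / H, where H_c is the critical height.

FS = 1.69

H_c = (4c/γ) · sinβ cosφ / [1 − cos(β − φ)]
    = (4·28.5/19.1) · sin75.9°·cos20.8° / [1 − cos55.1°]
    = 5.969 · 0.9067 / 0.4279 = 12.65 m
FS = H_c / H = 12.65 / 7.5 = 1.686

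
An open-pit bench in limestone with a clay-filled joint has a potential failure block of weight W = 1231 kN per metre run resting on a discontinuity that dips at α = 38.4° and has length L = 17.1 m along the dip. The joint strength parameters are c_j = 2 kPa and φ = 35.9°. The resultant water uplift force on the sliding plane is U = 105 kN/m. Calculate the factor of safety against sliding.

FS = 0.86

Resolving the block weight along and normal to the plane and applying the Mohr–Coulomb strength on the joint:
N' = W cosα − U = 1231·cos38.4° − 105 = 859.7 kN/m
Driving force T = W sinα = 1231·sin38.4° = 764.6 kN/m
Resisting force R = c_j·L + N'·tanφ = 2·17.1 + 859.7·tan35.9° = 34.2 + 622.3 = 656.5 kN/m
FS = R / T = 656.5 / 764.6 = 0.859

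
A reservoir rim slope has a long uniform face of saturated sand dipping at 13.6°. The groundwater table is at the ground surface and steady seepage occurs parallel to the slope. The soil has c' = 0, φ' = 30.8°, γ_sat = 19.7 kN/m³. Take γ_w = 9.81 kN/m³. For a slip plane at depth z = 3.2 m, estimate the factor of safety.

With seepage parallel to the slope and the water table at the surface, the effective normal stress on the slip plane uses the buoyant unit weight γ' = γ_sat − γ_w while the driving shear stress uses γ_sat:
FS = [c' + γ' z cos²β tanφ'] / [γ_sat z sinβ cosβ]
(For c' = 0 this reduces to FS = (γ'/γ_sat)·tanφ'/tanβ.)
γ' = 19.7 − 9.81 = 9.89 kN/m³
Numerator = 0.0 + 9.89·3.2·cos²13.6°·tan30.8° = 0.0 + 9.89·3.2·0.9447·0.5961 = 17.823 kPa
Denominator = 19.7·3.2·sin13.6°·cos13.6° = 19.7·3.2·0.2351·0.9720 = 14.408 kPa
FS = 17.823 / 14.408 = 1.237

FS = 1.24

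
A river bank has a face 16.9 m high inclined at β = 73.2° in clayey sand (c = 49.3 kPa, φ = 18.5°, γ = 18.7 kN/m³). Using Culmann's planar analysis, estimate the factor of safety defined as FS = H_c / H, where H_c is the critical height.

H_c = (4c/γ) · sinβ cosφ / [1 − cos(β − φ)]
    = (4·49.3/18.7) · sin73.2°·cos18.5° / [1 − cos54.7°]
    = 10.545 · 0.9078 / 0.4221 = 22.68 m
FS = H_c / H = 22.68 / 16.9 = 1.342

FS = 1.34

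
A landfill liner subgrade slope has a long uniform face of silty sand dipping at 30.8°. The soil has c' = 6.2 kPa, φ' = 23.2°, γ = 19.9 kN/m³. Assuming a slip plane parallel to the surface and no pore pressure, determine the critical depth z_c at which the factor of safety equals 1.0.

Setting FS = 1.00 in FS = [c' + γz cos²β tanφ'] / [γz sinβ cosβ] and solving for z:
z = c' / [γ cosβ (FS·sinβ − cosβ·tanφ')]
  = 6.2 / [19.9·cos30.8°·(1.00·sin30.8° − cos30.8°·tan23.2°)]
  = 6.2 / [19.9·0.8590·(1.00·0.5120 − 0.8590·0.4286)]
  = 6.2 / 2.4596 = 2.521 m

z_c = 2.52 m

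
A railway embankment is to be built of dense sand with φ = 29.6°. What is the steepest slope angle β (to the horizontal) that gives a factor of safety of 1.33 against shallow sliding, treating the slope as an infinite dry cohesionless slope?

β = 23.1°

For an infinite dry cohesionless slope FS = tanφ/tanβ, so tanβ = tanφ / FS.
tanβ = tan29.6° / 1.33 = 0.5681 / 1.33 = 0.4271
β = arctan(0.4271) = 23.13°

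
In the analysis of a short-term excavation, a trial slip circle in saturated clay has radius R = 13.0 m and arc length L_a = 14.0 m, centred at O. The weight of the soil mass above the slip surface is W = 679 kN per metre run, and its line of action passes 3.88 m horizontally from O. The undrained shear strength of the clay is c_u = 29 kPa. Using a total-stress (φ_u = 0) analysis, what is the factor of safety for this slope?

FS = 2.00

Taking moments about the centre O, the resisting moment is provided by the undrained shear strength acting along the arc:
M_R = c_u·L_a·R = 29·14.00·13.0 = 5278.0 kN·m/m
M_D = W·d = 679·3.88 = 2634.5 kN·m/m
FS = M_R / M_D = 5278.0 / 2634.5 = 2.003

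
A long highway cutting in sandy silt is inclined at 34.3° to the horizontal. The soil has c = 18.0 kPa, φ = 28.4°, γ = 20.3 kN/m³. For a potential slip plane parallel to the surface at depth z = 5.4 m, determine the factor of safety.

For an infinite slope with a slip plane parallel to the surface (no pore pressure): FS = [c + γz cos²β tanφ] / [γz sinβ cosβ].
γz = 20.3·5.4 = 109.62 kN/m²
Numerator = 18.0 + 109.62·cos²34.3°·tan28.4° = 18.0 + 109.62·0.6824·0.5407 = 58.449 kPa
Denominator = 109.62·sin34.3°·cos34.3° = 109.62·0.5635·0.8261 = 51.031 kPa
FS = 58.449 / 51.031 = 1.145

FS = 1.15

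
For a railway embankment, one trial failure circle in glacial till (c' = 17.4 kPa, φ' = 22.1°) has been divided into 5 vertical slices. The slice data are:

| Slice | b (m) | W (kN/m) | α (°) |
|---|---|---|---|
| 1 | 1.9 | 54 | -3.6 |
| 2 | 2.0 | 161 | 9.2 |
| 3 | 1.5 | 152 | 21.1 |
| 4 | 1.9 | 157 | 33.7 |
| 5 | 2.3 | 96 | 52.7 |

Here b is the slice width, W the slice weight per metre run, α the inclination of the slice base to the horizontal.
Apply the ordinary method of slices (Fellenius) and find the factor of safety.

Ordinary method of slices: FS = Σ[c'·Δl_i + (W_i cosα_i)·tanφ'] / Σ W_i sinα_i, with Δl_i = b_i / cosα_i.
Slice 1: Δl = 1.9/cos(-3.6°) = 1.904 m; N'_1 = 54·cos(-3.6°) = 53.9; c'Δl = 33.13; W sinα = -3.4
Slice 2: Δl = 2.0/cos9.2° = 2.026 m; N'_2 = 161·cos9.2° = 158.9; c'Δl = 35.25; W sinα = 25.7
Slice 3: Δl = 1.5/cos21.1° = 1.608 m; N'_3 = 152·cos21.1° = 141.8; c'Δl = 27.98; W sinα = 54.7
Slice 4: Δl = 1.9/cos33.7° = 2.284 m; N'_4 = 157·cos33.7° = 130.6; c'Δl = 39.74; W sinα = 87.1
Slice 5: Δl = 2.3/cos52.7° = 3.795 m; N'_5 = 96·cos52.7° = 58.2; c'Δl = 66.04; W sinα = 76.4
Σc'Δl = 202.1 kN/m; ΣN' = 543.4 kN/m; ΣW sinα = 240.5 kN/m
Resisting = 202.1 + 543.4·tan22.1° = 202.1 + 220.7 = 422.8 kN/m
FS = 422.8 / 240.5 = 1.758

FS = 1.76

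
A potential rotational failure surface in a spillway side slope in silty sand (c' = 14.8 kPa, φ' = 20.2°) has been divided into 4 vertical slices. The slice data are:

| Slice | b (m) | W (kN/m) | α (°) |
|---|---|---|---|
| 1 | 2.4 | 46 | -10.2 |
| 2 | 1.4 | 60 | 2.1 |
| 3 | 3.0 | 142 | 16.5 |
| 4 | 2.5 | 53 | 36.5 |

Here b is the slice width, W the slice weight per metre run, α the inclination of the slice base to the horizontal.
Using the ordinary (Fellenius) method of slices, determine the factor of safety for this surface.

FS = 3.85

Ordinary method of slices: FS = Σ[c'·Δl_i + (W_i cosα_i)·tanφ'] / Σ W_i sinα_i, with Δl_i = b_i / cosα_i.
Slice 1: Δl = 2.4/cos(-10.2°) = 2.439 m; N'_1 = 46·cos(-10.2°) = 45.3; c'Δl = 36.09; W sinα = -8.1
Slice 2: Δl = 1.4/cos2.1° = 1.401 m; N'_2 = 60·cos2.1° = 60.0; c'Δl = 20.73; W sinα = 2.2
Slice 3: Δl = 3.0/cos16.5° = 3.129 m; N'_3 = 142·cos16.5° = 136.2; c'Δl = 46.31; W sinα = 40.3
Slice 4: Δl = 2.5/cos36.5° = 3.110 m; N'_4 = 53·cos36.5° = 42.6; c'Δl = 46.03; W sinα = 31.5
Σc'Δl = 149.2 kN/m; ΣN' = 284.0 kN/m; ΣW sinα = 65.9 kN/m
Resisting = 149.2 + 284.0·tan20.2° = 149.2 + 104.5 = 253.6 kN/m
FS = 253.6 / 65.9 = 3.848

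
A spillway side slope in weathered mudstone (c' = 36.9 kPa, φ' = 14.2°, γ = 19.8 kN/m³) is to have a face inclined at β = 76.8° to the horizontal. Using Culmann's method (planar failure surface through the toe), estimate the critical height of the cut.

H_c = 13.03 m

Culmann's analysis gives the critical failure plane at α_cr = (β + φ')/2 = (76.8 + 14.2)/2 = 45.5°, and the critical height
H_c = (4c'/γ) · sinβ cosφ' / [1 − cos(β − φ')]
    = (4·36.9/19.8) · sin76.8°·cos14.2° / [1 − cos(62.6°)]
    = 7.455 · 0.9736·0.9694 / [1 − 0.4602]
    = 7.455 · 0.9438 / 0.5398
    = 13.03 m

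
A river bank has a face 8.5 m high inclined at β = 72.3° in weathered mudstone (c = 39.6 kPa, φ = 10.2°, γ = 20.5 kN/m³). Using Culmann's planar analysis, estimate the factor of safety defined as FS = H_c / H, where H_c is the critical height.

FS = 1.60

H_c = (4c/γ) · sinβ cosφ / [1 − cos(β − φ)]
    = (4·39.6/20.5) · sin72.3°·cos10.2° / [1 − cos62.1°]
    = 7.727 · 0.9376 / 0.5321 = 13.62 m
FS = H_c / H = 13.62 / 8.5 = 1.602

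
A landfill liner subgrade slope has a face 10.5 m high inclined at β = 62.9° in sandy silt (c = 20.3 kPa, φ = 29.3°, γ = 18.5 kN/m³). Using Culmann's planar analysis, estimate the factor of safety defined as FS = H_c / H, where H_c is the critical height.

H_c = (4c/γ) · sinβ cosφ / [1 − cos(β − φ)]
    = (4·20.3/18.5) · sin62.9°·cos29.3° / [1 − cos33.6°]
    = 4.389 · 0.7763 / 0.1671 = 20.39 m
FS = H_c / H = 20.39 / 10.5 = 1.942

FS = 1.94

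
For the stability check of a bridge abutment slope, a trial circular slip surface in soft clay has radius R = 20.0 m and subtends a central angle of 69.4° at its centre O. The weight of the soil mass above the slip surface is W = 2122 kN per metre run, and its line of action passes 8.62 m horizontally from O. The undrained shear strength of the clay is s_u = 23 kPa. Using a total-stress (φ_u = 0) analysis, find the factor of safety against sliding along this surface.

FS = 0.61

Taking moments about the centre O, the resisting moment is provided by the undrained shear strength acting along the arc:
Arc length L_a = R·θ = 20.0·(69.4°·π/180) = 20.0·1.2113 = 24.23 m
M_R = s_u·L_a·R = 23·24.23·20.0 = 11143.6 kN·m/m
M_D = W·d = 2122·8.62 = 18291.6 kN·m/m
FS = M_R / M_D = 11143.6 / 18291.6 = 0.609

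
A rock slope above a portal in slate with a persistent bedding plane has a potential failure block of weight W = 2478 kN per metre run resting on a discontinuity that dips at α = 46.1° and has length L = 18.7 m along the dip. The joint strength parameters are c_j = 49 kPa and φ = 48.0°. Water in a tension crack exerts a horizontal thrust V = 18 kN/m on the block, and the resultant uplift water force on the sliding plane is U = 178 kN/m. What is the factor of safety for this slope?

Resolving the block weight along and normal to the plane and applying the Mohr–Coulomb strength on the joint:
N' = W cosα − U − V sinα = 2478·cos46.1° − 178 − 18·sin46.1° = 1527.3 kN/m
Driving force T = W sinα + V cosα = 2478·sin46.1° + 18·cos46.1° = 1798.0 kN/m
Resisting force R = c_j·L + N'·tanφ = 49·18.7 + 1527.3·tan48.0° = 916.3 + 1696.2 = 2612.5 kN/m
FS = R / T = 2612.5 / 1798.0 = 1.453

FS = 1.45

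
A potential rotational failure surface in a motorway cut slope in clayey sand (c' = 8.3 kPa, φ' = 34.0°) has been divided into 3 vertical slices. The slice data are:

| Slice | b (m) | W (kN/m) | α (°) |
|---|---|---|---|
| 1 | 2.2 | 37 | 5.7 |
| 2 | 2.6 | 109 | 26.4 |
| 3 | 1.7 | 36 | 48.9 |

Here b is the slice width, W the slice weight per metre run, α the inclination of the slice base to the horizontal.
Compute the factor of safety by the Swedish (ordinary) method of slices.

Ordinary method of slices: FS = Σ[c'·Δl_i + (W_i cosα_i)·tanφ'] / Σ W_i sinα_i, with Δl_i = b_i / cosα_i.
Slice 1: Δl = 2.2/cos5.7° = 2.211 m; N'_1 = 37·cos5.7° = 36.8; c'Δl = 18.35; W sinα = 3.7
Slice 2: Δl = 2.6/cos26.4° = 2.903 m; N'_2 = 109·cos26.4° = 97.6; c'Δl = 24.09; W sinα = 48.5
Slice 3: Δl = 1.7/cos48.9° = 2.586 m; N'_3 = 36·cos48.9° = 23.7; c'Δl = 21.46; W sinα = 27.1
Σc'Δl = 63.9 kN/m; ΣN' = 158.1 kN/m; ΣW sinα = 79.3 kN/m
Resisting = 63.9 + 158.1·tan34.0° = 63.9 + 106.7 = 170.6 kN/m
FS = 170.6 / 79.3 = 2.152

FS = 2.15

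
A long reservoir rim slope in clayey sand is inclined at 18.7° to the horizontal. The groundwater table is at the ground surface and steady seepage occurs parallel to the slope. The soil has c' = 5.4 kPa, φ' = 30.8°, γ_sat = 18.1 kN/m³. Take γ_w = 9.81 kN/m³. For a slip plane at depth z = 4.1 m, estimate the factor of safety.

With seepage parallel to the slope and the water table at the surface, the effective normal stress on the slip plane uses the buoyant unit weight γ' = γ_sat − γ_w while the driving shear stress uses γ_sat:
FS = [c' + γ' z cos²β tanφ'] / [γ_sat z sinβ cosβ]
γ' = 18.1 − 9.81 = 8.29 kN/m³
Numerator = 5.4 + 8.29·4.1·cos²18.7°·tan30.8° = 5.4 + 8.29·4.1·0.8972·0.5961 = 23.579 kPa
Denominator = 18.1·4.1·sin18.7°·cos18.7° = 18.1·4.1·0.3206·0.9472 = 22.537 kPa
FS = 23.579 / 22.537 = 1.046

FS = 1.05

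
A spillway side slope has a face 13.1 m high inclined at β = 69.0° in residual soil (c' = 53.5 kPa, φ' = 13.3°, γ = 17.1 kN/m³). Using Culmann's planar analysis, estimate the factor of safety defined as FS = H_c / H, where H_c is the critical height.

FS = 1.99

H_c = (4c'/γ) · sinβ cosφ' / [1 − cos(β − φ')]
    = (4·53.5/17.1) · sin69.0°·cos13.3° / [1 − cos55.7°]
    = 12.515 · 0.9085 / 0.4365 = 26.05 m
FS = H_c / H = 26.05 / 13.1 = 1.989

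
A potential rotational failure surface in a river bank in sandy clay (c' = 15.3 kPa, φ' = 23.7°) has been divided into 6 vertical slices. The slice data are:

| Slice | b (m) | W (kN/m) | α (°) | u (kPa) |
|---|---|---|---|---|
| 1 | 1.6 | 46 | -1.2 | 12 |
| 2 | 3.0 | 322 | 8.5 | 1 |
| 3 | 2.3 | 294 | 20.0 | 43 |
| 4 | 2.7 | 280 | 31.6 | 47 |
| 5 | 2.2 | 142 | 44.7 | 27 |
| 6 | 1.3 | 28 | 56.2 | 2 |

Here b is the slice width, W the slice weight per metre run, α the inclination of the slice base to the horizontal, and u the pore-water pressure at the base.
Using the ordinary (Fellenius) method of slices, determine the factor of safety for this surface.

FS = 1.24

Ordinary method of slices: FS = Σ[c'·Δl_i + (W_i cosα_i − u_i·Δl_i)·tanφ'] / Σ W_i sinα_i, with Δl_i = b_i / cosα_i.
Slice 1: Δl = 1.6/cos(-1.2°) = 1.600 m; N'_1 = 46·cos(-1.2°) − 12·1.600 = 26.8; c'Δl = 24.49; W sinα = -1.0
Slice 2: Δl = 3.0/cos8.5° = 3.033 m; N'_2 = 322·cos8.5° − 1·3.033 = 315.4; c'Δl = 46.41; W sinα = 47.6
Slice 3: Δl = 2.3/cos20.0° = 2.448 m; N'_3 = 294·cos20.0° − 43·2.448 = 171.0; c'Δl = 37.45; W sinα = 100.6
Slice 4: Δl = 2.7/cos31.6° = 3.170 m; N'_4 = 280·cos31.6° − 47·3.170 = 89.5; c'Δl = 48.50; W sinα = 146.7
Slice 5: Δl = 2.2/cos44.7° = 3.095 m; N'_5 = 142·cos44.7° − 27·3.095 = 17.4; c'Δl = 47.36; W sinα = 99.9
Slice 6: Δl = 1.3/cos56.2° = 2.337 m; N'_6 = 28·cos56.2° − 2·2.337 = 10.9; c'Δl = 35.75; W sinα = 23.3
Σc'Δl = 240.0 kN/m; ΣN' = 631.0 kN/m; ΣW sinα = 417.1 kN/m
Resisting = 240.0 + 631.0·tan23.7° = 240.0 + 277.0 = 516.9 kN/m
FS = 516.9 / 417.1 = 1.240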